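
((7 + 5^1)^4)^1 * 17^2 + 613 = 5993317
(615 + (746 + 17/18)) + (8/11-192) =231793/198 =1170.67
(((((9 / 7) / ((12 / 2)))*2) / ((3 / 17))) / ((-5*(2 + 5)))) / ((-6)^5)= 17 / 1905120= 0.00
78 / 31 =2.52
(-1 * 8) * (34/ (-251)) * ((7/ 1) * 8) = 15232/ 251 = 60.69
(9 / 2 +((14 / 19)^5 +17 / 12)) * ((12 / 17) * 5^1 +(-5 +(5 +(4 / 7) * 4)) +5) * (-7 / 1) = -78188217393 / 168374732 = -464.37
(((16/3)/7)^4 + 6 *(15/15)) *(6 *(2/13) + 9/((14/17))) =443055709/5899257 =75.10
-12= -12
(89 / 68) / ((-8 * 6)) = -89 / 3264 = -0.03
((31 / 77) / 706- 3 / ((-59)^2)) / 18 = -55175 / 3406214196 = -0.00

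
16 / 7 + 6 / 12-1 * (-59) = 61.79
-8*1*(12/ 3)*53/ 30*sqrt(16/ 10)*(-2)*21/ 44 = 5936*sqrt(10)/ 275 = 68.26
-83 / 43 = -1.93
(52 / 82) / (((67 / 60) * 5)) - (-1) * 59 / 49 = 1.32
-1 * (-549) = 549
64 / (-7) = -64 / 7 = -9.14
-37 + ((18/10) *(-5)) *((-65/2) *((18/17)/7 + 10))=348937/119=2932.24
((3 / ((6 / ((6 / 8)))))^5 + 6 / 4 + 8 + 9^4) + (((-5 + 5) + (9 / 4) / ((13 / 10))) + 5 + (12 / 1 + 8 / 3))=8424137989 / 1277952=6591.90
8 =8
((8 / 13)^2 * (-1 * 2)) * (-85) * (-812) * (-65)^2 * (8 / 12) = -441728000 / 3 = -147242666.67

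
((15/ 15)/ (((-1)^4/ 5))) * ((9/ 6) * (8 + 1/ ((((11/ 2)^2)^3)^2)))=188305702633980/ 3138428376721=60.00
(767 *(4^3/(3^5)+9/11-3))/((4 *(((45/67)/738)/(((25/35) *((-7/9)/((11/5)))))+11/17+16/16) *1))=-459188465060/2051466021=-223.83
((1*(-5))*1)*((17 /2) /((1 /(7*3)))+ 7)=-1855 /2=-927.50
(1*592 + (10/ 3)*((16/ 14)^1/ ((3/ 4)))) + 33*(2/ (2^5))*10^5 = 13031366/ 63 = 206847.08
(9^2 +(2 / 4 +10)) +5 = 193 / 2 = 96.50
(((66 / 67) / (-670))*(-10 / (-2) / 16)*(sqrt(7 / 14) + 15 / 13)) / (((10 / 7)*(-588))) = 11*sqrt(2) / 40221440 + 33 / 52287872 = 0.00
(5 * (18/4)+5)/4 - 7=-1/8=-0.12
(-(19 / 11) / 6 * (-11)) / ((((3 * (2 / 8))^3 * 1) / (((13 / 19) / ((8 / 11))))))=572 / 81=7.06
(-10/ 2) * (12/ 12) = -5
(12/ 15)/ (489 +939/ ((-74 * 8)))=0.00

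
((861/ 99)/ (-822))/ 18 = -287/ 488268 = -0.00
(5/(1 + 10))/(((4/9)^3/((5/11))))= 18225/7744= 2.35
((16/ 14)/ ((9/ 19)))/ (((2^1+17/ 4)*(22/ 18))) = 0.32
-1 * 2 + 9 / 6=-0.50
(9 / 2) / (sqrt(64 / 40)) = 9* sqrt(10) / 8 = 3.56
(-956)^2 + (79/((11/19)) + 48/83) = 834548679/913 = 914073.03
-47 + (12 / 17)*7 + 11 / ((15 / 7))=-36.93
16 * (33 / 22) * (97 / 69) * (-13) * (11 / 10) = -482.47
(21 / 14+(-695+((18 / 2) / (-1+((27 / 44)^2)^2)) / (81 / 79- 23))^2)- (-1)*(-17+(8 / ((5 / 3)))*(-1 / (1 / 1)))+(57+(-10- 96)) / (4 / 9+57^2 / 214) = 14145995558318806483423468711 / 29327945363723894355650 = 482338.44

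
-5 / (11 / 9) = -45 / 11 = -4.09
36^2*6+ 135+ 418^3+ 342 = 73042885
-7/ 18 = -0.39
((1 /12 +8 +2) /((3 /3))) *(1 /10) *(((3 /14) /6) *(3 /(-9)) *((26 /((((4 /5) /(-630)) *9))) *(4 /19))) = 7865 /1368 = 5.75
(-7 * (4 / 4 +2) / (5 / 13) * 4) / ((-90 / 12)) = 728 / 25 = 29.12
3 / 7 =0.43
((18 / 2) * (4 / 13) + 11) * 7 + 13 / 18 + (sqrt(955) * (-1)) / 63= 22723 / 234 - sqrt(955) / 63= 96.62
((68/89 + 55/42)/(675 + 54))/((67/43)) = 0.00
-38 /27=-1.41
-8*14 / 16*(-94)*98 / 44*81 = 1305801 / 11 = 118709.18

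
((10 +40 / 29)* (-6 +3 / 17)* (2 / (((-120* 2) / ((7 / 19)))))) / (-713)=-7623 / 26714684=-0.00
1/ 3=0.33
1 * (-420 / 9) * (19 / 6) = -147.78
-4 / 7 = -0.57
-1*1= -1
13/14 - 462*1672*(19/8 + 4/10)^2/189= -22030667/700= -31472.38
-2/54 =-1/27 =-0.04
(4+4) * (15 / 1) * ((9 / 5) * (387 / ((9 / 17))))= 157896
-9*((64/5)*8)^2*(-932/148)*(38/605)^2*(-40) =-6350318862336/67714625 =-93780.61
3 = 3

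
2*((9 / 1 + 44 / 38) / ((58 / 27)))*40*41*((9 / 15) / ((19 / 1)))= 5127624 / 10469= 489.79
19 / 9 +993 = 8956 / 9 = 995.11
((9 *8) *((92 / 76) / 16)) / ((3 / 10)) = 345 / 19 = 18.16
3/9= 1/3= 0.33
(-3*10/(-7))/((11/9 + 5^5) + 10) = 135/98791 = 0.00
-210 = -210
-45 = -45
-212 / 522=-106 / 261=-0.41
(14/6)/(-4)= -7/12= -0.58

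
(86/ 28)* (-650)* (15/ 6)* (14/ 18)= -69875/ 18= -3881.94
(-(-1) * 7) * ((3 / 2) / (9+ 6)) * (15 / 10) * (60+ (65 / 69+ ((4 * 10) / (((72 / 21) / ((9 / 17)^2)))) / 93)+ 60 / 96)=426503693 / 6593824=64.68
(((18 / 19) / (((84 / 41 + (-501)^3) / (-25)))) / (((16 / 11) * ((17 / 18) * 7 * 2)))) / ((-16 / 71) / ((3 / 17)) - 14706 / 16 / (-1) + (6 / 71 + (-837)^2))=5894775 / 422253079359875529577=0.00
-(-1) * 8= 8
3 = 3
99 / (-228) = -0.43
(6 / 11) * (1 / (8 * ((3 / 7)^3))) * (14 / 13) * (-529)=-1270129 / 2574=-493.45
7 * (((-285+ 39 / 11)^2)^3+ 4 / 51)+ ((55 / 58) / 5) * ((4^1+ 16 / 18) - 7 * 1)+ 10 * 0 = 54704515560158882110049087 / 15720832314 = 3479746775966971.37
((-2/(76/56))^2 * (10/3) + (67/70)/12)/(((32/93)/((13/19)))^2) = 1081345269849/37365637120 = 28.94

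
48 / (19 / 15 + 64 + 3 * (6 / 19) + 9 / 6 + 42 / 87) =793440 / 1127293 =0.70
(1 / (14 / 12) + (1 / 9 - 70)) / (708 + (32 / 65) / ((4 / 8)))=-282685 / 2903292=-0.10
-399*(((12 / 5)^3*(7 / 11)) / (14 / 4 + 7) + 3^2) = -3925.29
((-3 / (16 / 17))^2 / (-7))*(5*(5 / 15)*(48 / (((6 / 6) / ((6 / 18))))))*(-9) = 39015 / 112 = 348.35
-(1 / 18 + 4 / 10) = -41 / 90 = -0.46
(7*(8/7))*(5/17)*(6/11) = 240/187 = 1.28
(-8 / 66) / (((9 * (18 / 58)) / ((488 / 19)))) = -56608 / 50787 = -1.11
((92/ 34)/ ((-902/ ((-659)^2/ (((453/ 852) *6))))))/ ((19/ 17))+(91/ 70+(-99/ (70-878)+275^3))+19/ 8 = 163068563207168527/ 7841149140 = 20796513.41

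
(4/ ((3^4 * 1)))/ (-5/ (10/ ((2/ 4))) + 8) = 16/ 2511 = 0.01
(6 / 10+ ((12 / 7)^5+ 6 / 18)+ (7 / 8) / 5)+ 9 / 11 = 371198441 / 22185240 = 16.73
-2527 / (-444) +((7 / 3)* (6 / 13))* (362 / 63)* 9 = 354307 / 5772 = 61.38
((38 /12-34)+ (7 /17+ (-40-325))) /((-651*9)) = 40333 /597618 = 0.07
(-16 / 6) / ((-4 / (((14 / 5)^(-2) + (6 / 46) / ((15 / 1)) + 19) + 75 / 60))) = 229753 / 16905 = 13.59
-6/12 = -1/2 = -0.50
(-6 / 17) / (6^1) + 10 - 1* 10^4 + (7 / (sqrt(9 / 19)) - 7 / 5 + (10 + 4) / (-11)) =-9982.56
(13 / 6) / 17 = 13 / 102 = 0.13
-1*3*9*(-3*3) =243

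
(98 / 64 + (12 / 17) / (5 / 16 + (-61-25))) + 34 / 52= 7035397 / 3231904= 2.18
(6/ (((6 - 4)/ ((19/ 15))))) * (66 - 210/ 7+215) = 4769/ 5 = 953.80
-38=-38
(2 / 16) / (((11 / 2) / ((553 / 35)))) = 79 / 220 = 0.36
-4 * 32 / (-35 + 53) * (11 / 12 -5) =784 / 27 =29.04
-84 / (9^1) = -28 / 3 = -9.33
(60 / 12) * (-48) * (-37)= 8880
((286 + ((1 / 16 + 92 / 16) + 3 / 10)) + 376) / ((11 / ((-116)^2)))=4086419 / 5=817283.80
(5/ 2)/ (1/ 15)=75/ 2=37.50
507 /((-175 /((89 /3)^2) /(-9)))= 4015947 /175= 22948.27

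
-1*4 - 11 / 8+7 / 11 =-417 / 88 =-4.74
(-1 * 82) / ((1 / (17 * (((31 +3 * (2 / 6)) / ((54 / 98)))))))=-2185792 / 27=-80955.26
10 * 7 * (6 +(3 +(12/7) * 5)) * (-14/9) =-5740/3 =-1913.33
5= 5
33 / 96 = 11 / 32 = 0.34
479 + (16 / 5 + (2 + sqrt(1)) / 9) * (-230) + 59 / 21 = -2316 / 7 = -330.86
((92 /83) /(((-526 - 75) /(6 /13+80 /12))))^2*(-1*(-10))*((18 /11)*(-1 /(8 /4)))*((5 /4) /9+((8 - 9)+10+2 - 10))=-67048507040 /41631976330659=-0.00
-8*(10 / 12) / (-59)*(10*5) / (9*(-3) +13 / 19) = -38 / 177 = -0.21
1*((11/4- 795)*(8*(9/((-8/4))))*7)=199647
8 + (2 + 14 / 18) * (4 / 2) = 122 / 9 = 13.56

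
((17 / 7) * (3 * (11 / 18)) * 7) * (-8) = -748 / 3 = -249.33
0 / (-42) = 0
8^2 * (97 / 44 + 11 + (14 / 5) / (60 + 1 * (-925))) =40195344 / 47575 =844.88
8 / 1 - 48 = -40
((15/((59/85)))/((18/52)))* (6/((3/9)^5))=5370300/59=91022.03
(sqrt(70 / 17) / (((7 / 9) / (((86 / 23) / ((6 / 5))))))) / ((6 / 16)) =1720 * sqrt(1190) / 2737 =21.68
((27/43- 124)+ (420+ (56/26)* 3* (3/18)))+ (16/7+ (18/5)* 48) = 9250147/19565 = 472.79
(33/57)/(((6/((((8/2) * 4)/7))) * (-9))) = -88/3591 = -0.02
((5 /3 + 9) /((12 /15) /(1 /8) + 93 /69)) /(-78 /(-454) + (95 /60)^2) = 13365760 /26006211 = 0.51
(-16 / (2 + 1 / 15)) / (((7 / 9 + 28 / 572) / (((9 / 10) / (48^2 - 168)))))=-11583 / 2935576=-0.00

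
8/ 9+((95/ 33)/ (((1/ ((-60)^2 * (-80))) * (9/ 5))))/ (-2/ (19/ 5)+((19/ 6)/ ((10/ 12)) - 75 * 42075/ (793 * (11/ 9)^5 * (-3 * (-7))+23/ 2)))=407816610306910408/ 58592923774209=6960.17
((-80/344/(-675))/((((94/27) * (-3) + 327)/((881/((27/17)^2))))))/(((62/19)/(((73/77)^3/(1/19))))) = 35756049796433/18958918582985535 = 0.00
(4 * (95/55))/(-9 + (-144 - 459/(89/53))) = -1691/104346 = -0.02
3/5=0.60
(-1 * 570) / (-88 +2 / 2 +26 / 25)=14250 / 2149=6.63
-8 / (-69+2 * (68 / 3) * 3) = -8 / 67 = -0.12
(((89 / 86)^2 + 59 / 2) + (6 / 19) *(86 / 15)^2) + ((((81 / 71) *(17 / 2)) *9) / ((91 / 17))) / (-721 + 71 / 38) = 25386905790173443 / 620272047185700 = 40.93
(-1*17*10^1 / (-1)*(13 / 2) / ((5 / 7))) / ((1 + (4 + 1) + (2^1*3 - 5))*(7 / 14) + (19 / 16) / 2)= 49504 / 131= 377.89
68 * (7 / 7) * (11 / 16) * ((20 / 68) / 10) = 11 / 8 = 1.38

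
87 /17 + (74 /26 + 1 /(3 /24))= 3528 /221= 15.96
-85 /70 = -17 /14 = -1.21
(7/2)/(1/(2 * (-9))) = -63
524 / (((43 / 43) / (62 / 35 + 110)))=2049888 / 35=58568.23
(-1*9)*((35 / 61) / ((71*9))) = -35 / 4331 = -0.01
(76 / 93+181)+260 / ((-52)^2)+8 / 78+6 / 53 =46681153 / 256308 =182.13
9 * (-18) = -162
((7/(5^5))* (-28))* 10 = -392/625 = -0.63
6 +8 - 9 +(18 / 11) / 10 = 5.16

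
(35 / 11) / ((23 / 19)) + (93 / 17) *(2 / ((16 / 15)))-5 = 271335 / 34408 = 7.89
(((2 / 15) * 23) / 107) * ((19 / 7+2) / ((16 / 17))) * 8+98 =371311 / 3745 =99.15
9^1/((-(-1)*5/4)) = 36/5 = 7.20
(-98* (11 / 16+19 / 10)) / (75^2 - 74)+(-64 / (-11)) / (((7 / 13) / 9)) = 237407787 / 2442440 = 97.20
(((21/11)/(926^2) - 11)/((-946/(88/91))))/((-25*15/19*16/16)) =-78853477/138406273005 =-0.00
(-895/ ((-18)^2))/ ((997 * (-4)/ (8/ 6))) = 0.00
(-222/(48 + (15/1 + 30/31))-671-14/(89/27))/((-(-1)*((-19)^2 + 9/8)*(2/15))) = -2395696980/170427613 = -14.06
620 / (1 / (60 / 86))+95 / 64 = 1194485 / 2752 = 434.04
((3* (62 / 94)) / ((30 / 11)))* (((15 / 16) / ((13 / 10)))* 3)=15345 / 9776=1.57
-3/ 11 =-0.27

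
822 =822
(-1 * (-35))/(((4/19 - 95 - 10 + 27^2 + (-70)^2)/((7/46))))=931/965632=0.00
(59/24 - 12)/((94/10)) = -1145/1128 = -1.02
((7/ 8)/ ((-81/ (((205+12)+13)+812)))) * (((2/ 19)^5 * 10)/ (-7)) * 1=41680/ 200564019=0.00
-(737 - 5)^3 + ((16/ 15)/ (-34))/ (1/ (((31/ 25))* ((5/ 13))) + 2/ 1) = -392223168.01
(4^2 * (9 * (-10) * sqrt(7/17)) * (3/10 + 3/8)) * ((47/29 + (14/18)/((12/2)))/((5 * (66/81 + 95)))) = -1332126 * sqrt(119)/6376955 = -2.28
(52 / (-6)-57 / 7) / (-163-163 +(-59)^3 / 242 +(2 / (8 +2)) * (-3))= 427130 / 29863701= 0.01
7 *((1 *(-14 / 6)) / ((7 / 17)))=-119 / 3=-39.67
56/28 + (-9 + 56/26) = -63/13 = -4.85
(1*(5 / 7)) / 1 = 5 / 7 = 0.71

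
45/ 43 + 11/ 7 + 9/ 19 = 17681/ 5719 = 3.09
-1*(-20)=20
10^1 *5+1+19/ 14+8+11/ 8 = 3457/ 56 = 61.73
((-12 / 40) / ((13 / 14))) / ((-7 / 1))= 3 / 65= 0.05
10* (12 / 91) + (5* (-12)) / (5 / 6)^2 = -38712 / 455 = -85.08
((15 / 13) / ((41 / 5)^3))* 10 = 18750 / 895973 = 0.02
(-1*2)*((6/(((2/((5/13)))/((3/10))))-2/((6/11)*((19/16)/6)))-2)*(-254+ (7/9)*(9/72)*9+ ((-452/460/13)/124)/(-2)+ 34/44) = -2564979268167/251838730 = -10185.01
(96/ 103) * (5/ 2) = 240/ 103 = 2.33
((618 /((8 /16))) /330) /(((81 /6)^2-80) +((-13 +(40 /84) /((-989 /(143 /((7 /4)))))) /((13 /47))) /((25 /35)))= 17113656 /165636691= 0.10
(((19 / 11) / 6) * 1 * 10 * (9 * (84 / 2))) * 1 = 11970 / 11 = 1088.18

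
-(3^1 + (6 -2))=-7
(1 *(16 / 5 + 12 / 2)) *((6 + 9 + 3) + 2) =184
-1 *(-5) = 5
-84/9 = -28/3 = -9.33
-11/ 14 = -0.79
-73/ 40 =-1.82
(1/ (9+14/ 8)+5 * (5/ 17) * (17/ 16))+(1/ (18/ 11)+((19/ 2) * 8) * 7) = 3308179/ 6192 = 534.27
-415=-415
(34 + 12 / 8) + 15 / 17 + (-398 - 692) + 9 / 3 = -35721 / 34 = -1050.62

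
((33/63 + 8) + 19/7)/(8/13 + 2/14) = 3068/207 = 14.82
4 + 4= 8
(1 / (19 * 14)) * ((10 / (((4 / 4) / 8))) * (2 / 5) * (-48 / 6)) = -128 / 133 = -0.96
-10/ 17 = -0.59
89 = 89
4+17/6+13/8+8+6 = 539/24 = 22.46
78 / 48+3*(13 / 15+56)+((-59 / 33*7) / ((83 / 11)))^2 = 433947649 / 2480040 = 174.98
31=31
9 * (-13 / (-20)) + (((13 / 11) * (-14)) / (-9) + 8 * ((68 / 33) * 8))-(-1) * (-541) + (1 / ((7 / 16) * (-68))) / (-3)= -94582963 / 235620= -401.42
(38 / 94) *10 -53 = -2301 / 47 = -48.96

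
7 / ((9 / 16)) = 12.44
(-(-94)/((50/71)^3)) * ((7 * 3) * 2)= 353258157/31250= 11304.26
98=98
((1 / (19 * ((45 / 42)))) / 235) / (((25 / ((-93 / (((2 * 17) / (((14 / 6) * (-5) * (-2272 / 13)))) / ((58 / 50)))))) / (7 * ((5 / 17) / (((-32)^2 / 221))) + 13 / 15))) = -4844684929 / 68314500000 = -0.07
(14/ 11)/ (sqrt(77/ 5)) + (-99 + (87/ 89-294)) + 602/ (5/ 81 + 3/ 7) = 836.12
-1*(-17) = 17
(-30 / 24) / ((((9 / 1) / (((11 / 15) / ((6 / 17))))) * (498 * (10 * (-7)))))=187 / 22589280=0.00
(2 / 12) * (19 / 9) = 19 / 54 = 0.35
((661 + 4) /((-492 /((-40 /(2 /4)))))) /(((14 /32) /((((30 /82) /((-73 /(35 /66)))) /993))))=-2660000 /4021182297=-0.00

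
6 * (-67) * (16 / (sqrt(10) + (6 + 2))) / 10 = -4288 / 45 + 536 * sqrt(10) / 45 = -57.62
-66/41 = -1.61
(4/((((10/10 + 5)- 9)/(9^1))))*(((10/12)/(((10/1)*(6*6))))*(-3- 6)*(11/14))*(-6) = -1.18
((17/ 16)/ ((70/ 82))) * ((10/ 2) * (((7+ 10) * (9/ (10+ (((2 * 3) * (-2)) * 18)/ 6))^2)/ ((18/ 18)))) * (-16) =-959769/ 4732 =-202.83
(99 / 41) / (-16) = -99 / 656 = -0.15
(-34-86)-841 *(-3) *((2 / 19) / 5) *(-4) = -31584 / 95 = -332.46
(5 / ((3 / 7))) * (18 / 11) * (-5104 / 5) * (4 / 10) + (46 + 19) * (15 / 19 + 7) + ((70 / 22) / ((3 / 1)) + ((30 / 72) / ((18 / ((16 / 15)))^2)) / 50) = -416392532903 / 57135375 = -7287.82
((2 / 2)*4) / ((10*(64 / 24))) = 3 / 20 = 0.15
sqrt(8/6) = 2*sqrt(3)/3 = 1.15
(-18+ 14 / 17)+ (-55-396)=-7959 / 17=-468.18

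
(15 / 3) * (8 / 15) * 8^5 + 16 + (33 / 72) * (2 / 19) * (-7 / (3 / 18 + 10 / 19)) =41426105 / 474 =87396.85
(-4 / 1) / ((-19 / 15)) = 60 / 19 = 3.16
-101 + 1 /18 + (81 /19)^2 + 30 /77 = -41218663 /500346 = -82.38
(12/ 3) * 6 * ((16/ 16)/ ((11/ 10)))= 240/ 11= 21.82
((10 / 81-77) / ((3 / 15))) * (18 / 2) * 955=-29733925 / 9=-3303769.44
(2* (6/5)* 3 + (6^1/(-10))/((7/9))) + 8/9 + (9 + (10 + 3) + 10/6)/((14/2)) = 674/63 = 10.70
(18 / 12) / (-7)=-3 / 14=-0.21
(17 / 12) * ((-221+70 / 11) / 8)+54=5629 / 352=15.99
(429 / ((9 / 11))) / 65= 121 / 15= 8.07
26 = 26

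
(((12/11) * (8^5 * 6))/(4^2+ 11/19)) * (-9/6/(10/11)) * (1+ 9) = -7471104/35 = -213460.11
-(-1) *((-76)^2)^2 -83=33362093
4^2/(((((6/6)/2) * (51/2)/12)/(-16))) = -4096/17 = -240.94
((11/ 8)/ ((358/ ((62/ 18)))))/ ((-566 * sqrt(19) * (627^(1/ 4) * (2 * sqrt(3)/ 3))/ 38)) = -31 * 11^(3/ 4) * 57^(1/ 4)/ 14589216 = -0.00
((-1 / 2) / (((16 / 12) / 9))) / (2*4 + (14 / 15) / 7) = -405 / 976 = -0.41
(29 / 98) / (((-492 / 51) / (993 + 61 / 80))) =-39193993 / 1285760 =-30.48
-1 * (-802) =802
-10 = -10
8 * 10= 80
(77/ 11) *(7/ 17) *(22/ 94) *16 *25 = 215600/ 799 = 269.84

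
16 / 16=1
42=42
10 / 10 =1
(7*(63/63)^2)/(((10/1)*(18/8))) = 0.31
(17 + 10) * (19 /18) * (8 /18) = 12.67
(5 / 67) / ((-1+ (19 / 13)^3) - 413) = -10985 / 60480833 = -0.00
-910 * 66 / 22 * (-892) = 2435160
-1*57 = -57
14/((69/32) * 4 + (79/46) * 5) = 2576/3167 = 0.81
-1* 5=-5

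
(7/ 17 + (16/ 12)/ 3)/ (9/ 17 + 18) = 0.05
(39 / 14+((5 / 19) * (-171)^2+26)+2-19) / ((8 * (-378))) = -35965 / 14112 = -2.55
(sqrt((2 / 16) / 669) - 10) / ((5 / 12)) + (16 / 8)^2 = -20 + sqrt(1338) / 1115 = -19.97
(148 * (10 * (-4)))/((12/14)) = -20720/3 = -6906.67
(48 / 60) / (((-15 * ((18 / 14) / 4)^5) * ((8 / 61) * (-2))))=262458112 / 4428675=59.26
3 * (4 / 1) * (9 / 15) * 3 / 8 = 27 / 10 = 2.70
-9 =-9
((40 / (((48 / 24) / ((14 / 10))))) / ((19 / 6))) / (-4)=-42 / 19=-2.21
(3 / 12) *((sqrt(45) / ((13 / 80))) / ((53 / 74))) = 4440 *sqrt(5) / 689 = 14.41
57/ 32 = 1.78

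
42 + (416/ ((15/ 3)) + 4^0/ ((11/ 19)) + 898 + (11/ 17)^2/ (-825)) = 244368164/ 238425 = 1024.93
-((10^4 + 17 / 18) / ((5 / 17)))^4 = -87710132076734864420317441 / 65610000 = -1336840909567670544.43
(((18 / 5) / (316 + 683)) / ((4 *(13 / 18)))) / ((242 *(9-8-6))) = -3 / 2910050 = -0.00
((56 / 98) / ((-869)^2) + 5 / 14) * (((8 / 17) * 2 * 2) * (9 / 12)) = 45309756 / 89864159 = 0.50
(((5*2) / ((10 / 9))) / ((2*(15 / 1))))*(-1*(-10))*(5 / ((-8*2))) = -15 / 16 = -0.94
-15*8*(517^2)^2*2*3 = -51439254855120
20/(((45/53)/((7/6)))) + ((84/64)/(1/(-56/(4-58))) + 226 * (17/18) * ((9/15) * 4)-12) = 285719/540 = 529.11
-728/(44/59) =-10738/11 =-976.18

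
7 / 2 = 3.50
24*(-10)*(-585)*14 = 1965600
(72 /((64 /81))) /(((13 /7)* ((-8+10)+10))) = 1701 /416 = 4.09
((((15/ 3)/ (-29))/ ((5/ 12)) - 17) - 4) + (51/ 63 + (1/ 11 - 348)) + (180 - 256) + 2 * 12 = -2817019/ 6699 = -420.51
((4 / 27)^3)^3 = 262144 / 7625597484987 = 0.00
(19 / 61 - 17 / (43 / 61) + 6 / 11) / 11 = -2.11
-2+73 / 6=61 / 6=10.17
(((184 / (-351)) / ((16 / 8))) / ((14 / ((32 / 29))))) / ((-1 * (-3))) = -0.01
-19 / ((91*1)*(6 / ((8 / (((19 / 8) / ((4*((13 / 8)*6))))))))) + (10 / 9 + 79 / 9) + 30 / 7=605 / 63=9.60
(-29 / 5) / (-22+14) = 29 / 40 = 0.72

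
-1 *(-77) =77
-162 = -162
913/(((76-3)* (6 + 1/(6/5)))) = 5478/2993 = 1.83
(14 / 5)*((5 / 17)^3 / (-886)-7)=-213293857 / 10882295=-19.60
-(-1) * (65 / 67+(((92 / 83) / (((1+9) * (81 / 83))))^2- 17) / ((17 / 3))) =-2.03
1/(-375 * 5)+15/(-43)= -28168/80625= -0.35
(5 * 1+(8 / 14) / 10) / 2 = 177 / 70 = 2.53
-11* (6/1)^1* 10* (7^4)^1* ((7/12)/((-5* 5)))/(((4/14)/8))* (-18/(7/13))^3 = -193372347168/5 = -38674469433.60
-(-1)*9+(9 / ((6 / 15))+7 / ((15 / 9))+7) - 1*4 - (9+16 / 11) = 3107 / 110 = 28.25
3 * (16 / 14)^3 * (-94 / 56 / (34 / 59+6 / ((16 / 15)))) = -8518656 / 7027727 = -1.21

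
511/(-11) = -46.45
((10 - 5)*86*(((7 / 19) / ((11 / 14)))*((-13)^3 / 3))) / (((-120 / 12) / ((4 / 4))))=9258158 / 627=14765.80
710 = 710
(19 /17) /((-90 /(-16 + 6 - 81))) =1729 /1530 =1.13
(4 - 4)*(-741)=0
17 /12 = 1.42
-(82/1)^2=-6724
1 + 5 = 6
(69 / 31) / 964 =69 / 29884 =0.00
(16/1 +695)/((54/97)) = 7663/6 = 1277.17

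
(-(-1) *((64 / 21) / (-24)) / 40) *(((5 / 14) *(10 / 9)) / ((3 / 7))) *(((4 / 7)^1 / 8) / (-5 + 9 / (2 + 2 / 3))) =20 / 154791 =0.00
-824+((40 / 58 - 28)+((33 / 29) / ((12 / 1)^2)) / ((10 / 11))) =-11850119 / 13920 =-851.30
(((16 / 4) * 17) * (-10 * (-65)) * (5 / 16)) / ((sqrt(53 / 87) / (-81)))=-2237625 * sqrt(4611) / 106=-1433438.29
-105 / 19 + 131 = 2384 / 19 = 125.47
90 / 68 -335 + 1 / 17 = -11343 / 34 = -333.62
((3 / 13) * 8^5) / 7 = 98304 / 91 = 1080.26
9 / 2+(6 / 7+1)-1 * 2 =61 / 14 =4.36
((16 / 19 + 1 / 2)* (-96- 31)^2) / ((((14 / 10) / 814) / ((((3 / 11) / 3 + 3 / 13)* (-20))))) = -140002945800 / 1729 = -80973363.68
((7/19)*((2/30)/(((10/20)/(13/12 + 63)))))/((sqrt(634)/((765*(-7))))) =-640577*sqrt(634)/24092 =-669.49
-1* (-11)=11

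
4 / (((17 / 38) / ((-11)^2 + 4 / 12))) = 55328 / 51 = 1084.86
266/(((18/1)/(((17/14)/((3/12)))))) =646/9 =71.78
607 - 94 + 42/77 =5649/11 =513.55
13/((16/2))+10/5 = 29/8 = 3.62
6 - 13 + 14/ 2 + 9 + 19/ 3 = 46/ 3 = 15.33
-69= -69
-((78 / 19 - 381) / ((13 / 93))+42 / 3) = 662515 / 247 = 2682.25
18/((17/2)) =36/17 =2.12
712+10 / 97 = 69074 / 97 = 712.10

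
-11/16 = -0.69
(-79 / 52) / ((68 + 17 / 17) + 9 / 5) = -395 / 18408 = -0.02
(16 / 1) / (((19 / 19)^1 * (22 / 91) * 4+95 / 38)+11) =2912 / 2633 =1.11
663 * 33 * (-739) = -16168581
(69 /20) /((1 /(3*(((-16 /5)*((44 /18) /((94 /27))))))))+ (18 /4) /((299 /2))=-8159301 /351325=-23.22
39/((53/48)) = 35.32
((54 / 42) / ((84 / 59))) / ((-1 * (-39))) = 59 / 2548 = 0.02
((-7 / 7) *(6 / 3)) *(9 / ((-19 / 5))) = 4.74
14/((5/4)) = 56/5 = 11.20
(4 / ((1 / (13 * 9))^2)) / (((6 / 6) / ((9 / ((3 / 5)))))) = 821340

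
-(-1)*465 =465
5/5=1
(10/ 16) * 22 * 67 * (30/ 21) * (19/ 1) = 350075/ 14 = 25005.36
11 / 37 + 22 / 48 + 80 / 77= 122707 / 68376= 1.79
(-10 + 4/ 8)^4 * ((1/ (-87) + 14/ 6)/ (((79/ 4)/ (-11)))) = -144786631/ 13746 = -10533.00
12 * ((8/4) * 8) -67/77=14717/77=191.13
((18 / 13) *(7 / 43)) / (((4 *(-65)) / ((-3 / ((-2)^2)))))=189 / 290680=0.00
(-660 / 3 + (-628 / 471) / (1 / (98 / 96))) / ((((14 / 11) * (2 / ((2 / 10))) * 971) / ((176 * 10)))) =-1928498 / 61173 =-31.53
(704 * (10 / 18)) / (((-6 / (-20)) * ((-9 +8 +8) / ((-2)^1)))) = -70400 / 189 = -372.49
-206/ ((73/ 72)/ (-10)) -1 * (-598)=191974/ 73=2629.78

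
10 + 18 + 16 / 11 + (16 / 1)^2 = 3140 / 11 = 285.45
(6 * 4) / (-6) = -4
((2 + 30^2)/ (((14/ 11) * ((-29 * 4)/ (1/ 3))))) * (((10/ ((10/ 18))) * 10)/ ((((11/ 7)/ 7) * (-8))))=47355/ 232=204.12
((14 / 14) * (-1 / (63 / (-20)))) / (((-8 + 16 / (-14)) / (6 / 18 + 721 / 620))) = -2783 / 53568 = -0.05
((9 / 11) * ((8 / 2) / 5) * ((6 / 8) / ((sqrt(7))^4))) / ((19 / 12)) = 324 / 51205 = 0.01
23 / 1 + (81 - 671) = -567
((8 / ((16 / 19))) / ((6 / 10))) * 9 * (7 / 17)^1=1995 / 34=58.68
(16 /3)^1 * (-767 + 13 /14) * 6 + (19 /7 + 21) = -171434 /7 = -24490.57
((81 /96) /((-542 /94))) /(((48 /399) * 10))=-168777 /1387520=-0.12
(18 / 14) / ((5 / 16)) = 144 / 35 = 4.11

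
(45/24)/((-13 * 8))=-15/832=-0.02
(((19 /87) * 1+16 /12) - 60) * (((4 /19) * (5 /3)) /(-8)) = 2825 /1102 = 2.56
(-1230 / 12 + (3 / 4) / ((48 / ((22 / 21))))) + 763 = 660.52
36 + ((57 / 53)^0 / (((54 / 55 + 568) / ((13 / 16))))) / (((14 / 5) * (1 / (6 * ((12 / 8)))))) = 252386991 / 7009856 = 36.00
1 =1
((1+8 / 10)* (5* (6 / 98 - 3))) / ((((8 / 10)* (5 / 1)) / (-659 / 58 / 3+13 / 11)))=17.23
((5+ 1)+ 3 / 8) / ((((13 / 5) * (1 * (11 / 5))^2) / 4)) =6375 / 3146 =2.03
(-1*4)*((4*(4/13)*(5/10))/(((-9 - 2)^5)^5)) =32/1408511772640488386543793263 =0.00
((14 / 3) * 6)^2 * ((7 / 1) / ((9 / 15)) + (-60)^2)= 8494640 / 3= 2831546.67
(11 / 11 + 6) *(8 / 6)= 28 / 3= 9.33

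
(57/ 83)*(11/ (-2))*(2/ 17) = -627/ 1411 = -0.44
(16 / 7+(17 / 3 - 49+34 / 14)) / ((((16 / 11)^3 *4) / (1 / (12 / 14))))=-1079441 / 294912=-3.66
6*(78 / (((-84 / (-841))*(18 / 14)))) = 10933 / 3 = 3644.33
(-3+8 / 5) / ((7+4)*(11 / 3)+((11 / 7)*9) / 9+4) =-147 / 4820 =-0.03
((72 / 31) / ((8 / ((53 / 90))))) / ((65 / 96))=2544 / 10075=0.25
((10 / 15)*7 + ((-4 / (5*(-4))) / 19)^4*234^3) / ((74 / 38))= 1178747462 / 475843125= 2.48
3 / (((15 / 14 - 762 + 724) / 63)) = -2646 / 517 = -5.12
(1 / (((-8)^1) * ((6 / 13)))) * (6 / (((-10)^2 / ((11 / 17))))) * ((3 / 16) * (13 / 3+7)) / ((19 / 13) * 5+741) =-0.00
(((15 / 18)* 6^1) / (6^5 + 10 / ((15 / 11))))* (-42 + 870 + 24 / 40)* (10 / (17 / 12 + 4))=149148 / 151775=0.98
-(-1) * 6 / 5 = 6 / 5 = 1.20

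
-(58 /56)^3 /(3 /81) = -658503 /21952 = -30.00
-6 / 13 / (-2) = 3 / 13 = 0.23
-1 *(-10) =10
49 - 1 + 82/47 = 2338/47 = 49.74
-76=-76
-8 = -8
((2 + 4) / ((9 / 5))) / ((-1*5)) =-2 / 3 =-0.67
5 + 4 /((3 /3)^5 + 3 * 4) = 69 /13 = 5.31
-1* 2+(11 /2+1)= 9 /2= 4.50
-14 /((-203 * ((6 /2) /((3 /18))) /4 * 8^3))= 1 /33408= 0.00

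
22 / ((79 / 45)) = 990 / 79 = 12.53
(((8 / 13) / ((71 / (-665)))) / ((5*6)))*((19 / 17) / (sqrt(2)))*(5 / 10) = -2527*sqrt(2) / 47073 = -0.08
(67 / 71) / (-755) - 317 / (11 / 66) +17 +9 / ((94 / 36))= -4740454114 / 2519435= -1881.55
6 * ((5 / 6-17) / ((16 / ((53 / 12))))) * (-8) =5141 / 24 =214.21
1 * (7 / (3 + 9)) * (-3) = -7 / 4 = -1.75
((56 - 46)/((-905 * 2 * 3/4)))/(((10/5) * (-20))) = 0.00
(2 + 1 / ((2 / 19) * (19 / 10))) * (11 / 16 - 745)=-83363 / 16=-5210.19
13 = 13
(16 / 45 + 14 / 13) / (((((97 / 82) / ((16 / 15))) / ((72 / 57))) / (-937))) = -8241522176 / 5390775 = -1528.82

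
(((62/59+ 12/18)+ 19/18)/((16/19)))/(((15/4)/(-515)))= -5763365/12744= -452.24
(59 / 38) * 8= 236 / 19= 12.42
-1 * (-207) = 207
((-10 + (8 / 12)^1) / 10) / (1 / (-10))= 28 / 3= 9.33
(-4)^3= -64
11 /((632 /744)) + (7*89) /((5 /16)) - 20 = 784687 /395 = 1986.55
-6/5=-1.20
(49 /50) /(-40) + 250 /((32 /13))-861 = -759.46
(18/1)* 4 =72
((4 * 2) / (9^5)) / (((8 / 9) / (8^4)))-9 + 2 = -41831 / 6561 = -6.38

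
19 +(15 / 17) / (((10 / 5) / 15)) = 871 / 34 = 25.62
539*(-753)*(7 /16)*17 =-48298173 /16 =-3018635.81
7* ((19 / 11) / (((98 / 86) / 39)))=31863 / 77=413.81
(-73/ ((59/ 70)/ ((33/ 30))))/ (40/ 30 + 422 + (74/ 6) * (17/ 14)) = -236082/ 1086131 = -0.22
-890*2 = -1780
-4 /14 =-2 /7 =-0.29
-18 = -18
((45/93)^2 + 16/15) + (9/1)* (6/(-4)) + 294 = 281.80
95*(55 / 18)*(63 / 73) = 36575 / 146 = 250.51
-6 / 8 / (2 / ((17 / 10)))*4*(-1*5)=51 / 4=12.75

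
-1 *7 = -7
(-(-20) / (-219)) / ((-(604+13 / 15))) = 100 / 662329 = 0.00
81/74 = 1.09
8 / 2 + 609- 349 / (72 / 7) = 41693 / 72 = 579.07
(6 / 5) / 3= 2 / 5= 0.40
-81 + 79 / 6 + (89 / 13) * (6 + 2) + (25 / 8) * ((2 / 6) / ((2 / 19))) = -659 / 208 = -3.17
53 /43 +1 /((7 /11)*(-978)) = 362365 /294378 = 1.23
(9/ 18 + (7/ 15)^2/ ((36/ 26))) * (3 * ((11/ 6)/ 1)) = 14641/ 4050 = 3.62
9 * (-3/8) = -27/8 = -3.38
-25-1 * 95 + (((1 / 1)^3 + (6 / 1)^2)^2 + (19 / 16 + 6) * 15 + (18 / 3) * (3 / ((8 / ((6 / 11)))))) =239015 / 176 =1358.04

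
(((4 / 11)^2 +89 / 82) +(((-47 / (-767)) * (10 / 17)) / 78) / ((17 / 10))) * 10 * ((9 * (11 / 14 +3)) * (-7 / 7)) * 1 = -83047158123015 / 200139966026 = -414.95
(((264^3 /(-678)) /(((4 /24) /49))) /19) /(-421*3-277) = 2927232 /10735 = 272.68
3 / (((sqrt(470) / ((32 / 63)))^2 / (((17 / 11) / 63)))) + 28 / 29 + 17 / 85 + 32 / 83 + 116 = 60962634684319 / 518605396155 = 117.55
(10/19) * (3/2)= 15/19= 0.79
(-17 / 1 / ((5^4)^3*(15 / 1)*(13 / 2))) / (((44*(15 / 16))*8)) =-17 / 7855224609375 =-0.00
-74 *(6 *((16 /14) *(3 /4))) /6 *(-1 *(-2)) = -888 /7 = -126.86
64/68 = 16/17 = 0.94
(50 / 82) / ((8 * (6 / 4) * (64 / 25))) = 625 / 31488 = 0.02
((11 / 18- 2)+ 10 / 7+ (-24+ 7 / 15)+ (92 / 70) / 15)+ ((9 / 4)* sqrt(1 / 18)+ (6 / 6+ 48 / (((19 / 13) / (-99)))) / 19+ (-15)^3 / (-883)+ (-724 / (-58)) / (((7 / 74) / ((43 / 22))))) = 3* sqrt(2) / 8+ 3078037561241 / 45758428650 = 67.80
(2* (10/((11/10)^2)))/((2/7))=7000/121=57.85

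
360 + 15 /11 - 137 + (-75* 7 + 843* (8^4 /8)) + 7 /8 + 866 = 38032037 /88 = 432182.24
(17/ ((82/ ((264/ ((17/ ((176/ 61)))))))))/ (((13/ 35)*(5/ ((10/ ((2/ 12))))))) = 9757440/ 32513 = 300.11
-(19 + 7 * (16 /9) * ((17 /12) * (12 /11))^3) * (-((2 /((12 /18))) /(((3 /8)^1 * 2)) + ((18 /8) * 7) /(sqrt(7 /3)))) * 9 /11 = 3111428 /14641 + 7000713 * sqrt(21) /58564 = 760.31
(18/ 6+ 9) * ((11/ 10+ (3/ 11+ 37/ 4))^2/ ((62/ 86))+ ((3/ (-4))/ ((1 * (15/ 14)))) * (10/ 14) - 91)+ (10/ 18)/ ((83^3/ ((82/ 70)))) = 780.28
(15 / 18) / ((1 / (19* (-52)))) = -2470 / 3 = -823.33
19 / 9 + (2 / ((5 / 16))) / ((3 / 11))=1151 / 45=25.58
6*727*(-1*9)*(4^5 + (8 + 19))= -41260158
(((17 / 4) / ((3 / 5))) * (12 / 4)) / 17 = 5 / 4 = 1.25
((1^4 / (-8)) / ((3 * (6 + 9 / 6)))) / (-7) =1 / 1260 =0.00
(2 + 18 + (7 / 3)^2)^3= 12008989 / 729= 16473.24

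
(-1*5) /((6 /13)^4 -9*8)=0.07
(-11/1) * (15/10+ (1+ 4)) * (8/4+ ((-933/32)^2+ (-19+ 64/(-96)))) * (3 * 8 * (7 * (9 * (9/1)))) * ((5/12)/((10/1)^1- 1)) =-38396282925/1024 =-37496370.04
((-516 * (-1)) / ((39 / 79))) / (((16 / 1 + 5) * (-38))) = -6794 / 5187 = -1.31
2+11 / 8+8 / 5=199 / 40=4.98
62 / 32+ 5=111 / 16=6.94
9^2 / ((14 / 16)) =92.57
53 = 53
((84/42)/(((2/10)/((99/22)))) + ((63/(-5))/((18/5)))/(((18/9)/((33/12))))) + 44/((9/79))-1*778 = -50629/144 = -351.59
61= 61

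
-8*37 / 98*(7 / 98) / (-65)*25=370 / 4459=0.08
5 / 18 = 0.28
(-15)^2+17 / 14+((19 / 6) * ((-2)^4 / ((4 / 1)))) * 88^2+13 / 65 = 20646587 / 210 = 98317.08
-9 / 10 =-0.90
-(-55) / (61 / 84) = 75.74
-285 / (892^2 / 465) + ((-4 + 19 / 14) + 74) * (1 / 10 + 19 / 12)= 3340432539 / 27848240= 119.95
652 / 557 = 1.17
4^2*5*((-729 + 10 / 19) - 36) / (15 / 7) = -1626800 / 57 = -28540.35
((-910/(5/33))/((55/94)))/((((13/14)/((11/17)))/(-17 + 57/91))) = 25883088/221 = 117118.05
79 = 79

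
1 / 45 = 0.02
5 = 5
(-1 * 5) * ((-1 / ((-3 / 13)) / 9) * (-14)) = 910 / 27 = 33.70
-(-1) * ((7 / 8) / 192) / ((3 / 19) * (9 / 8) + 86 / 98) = 6517 / 1508928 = 0.00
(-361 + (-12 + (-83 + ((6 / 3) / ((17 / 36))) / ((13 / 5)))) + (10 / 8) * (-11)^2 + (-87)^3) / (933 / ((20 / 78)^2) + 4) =-14559615275 / 313707953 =-46.41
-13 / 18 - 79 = -1435 / 18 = -79.72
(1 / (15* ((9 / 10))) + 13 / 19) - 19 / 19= -124 / 513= -0.24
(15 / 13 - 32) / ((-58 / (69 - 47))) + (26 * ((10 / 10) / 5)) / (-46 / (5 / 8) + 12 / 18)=2398114 / 206219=11.63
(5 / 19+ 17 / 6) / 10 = 353 / 1140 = 0.31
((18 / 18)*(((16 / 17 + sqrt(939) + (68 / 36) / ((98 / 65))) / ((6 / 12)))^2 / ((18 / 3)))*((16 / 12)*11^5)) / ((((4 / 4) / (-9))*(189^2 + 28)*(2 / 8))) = -273385008416320504 / 2009272866741 -169539031904*sqrt(939) / 268010253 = -155446.01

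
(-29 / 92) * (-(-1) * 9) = -2.84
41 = 41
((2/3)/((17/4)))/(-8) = -1/51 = -0.02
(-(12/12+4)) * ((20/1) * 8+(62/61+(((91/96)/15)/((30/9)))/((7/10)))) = -4715353/5856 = -805.22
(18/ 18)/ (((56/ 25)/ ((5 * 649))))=81125/ 56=1448.66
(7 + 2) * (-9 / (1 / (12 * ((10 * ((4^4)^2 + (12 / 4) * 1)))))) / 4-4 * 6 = -159259794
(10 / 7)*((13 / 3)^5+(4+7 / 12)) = 7448135 / 3402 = 2189.34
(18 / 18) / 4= 0.25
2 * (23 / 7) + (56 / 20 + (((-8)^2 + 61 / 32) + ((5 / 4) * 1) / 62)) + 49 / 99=260521039 / 3437280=75.79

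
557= 557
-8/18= -4/9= -0.44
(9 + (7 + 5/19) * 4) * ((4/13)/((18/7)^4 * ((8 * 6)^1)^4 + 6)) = 1157282/22940384038039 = 0.00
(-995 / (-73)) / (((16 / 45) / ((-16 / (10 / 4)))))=-17910 / 73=-245.34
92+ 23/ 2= 207/ 2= 103.50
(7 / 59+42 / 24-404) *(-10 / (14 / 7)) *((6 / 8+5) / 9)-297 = 8390533 / 8496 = 987.59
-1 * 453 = -453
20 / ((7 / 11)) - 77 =-319 / 7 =-45.57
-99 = -99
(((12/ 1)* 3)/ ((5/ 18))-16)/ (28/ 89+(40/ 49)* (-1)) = -619262/ 2735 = -226.42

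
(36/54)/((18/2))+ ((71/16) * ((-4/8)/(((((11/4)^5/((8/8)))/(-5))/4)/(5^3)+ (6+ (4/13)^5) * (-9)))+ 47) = 65400239102826553/1388095228501461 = 47.12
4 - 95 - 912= -1003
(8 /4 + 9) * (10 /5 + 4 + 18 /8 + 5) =583 /4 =145.75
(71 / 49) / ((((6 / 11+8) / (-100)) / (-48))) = 1874400 / 2303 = 813.89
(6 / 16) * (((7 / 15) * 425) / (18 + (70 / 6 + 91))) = 1785 / 2896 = 0.62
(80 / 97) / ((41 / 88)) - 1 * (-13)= 58741 / 3977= 14.77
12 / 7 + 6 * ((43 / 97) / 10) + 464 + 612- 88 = 3360983 / 3395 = 989.98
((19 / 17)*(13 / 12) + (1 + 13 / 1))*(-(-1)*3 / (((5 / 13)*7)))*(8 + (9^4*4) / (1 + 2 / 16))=235337726 / 595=395525.59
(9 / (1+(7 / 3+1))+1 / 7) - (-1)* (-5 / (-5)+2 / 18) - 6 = -2186 / 819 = -2.67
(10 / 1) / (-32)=-5 / 16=-0.31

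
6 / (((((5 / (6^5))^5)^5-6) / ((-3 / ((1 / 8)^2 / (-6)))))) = -128383741265524175362081708406478202006092879607737991230583411924974583144283431953349159112159526912 / 111444219848545291112918149658401217019177846881717006276548100629318214534968256605925698963463131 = -1152.00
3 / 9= 1 / 3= 0.33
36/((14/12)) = 216/7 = 30.86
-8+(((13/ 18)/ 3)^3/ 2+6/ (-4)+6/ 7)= -19037765/ 2204496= -8.64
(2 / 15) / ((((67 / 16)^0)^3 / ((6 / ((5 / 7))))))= 1.12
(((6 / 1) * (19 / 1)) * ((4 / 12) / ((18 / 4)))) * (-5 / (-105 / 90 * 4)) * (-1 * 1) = -9.05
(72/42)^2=144/49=2.94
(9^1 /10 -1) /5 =-1 /50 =-0.02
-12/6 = -2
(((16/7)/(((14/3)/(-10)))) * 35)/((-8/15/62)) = 139500/7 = 19928.57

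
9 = 9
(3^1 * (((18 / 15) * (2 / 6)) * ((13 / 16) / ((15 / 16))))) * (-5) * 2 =-52 / 5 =-10.40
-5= -5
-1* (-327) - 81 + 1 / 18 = 4429 / 18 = 246.06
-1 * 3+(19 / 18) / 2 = -89 / 36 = -2.47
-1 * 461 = -461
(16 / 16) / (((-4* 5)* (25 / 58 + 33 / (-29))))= 29 / 410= 0.07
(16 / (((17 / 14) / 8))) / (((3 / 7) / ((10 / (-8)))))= -15680 / 51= -307.45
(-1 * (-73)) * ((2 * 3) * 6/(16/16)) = 2628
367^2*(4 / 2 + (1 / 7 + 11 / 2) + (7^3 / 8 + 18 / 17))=6613364589 / 952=6946811.54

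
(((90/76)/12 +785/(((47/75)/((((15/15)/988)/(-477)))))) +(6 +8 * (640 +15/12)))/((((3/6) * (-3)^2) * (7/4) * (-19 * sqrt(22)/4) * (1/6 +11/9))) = -43338812636 * sqrt(22)/9644466975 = -21.08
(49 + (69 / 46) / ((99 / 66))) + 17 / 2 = 117 / 2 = 58.50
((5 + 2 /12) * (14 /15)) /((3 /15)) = 217 /9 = 24.11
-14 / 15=-0.93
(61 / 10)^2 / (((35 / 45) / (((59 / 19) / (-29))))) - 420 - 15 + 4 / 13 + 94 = -1733951363 / 5014100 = -345.82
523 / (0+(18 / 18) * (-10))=-523 / 10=-52.30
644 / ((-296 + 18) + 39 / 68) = -6256 / 2695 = -2.32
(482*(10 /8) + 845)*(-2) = -2895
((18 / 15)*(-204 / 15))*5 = -408 / 5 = -81.60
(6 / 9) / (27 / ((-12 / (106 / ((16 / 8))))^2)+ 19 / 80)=80 / 63231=0.00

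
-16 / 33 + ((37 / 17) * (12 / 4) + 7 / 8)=31055 / 4488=6.92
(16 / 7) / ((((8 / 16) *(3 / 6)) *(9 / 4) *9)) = 256 / 567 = 0.45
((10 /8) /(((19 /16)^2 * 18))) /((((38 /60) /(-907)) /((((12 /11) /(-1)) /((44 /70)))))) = 101584000 /829939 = 122.40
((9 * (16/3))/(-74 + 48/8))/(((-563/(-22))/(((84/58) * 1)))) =-11088/277559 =-0.04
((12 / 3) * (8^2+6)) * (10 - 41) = -8680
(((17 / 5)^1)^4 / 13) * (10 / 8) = 83521 / 6500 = 12.85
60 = 60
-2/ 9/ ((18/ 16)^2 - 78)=128/ 44199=0.00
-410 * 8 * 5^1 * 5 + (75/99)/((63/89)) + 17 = -170440432/2079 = -81981.93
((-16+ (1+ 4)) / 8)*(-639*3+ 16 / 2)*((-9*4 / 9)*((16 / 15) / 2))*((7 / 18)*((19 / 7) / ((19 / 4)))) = -167992 / 135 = -1244.39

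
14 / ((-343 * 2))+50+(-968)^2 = 45916625 / 49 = 937073.98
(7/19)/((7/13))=13/19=0.68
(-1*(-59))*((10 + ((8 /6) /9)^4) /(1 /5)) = 1567826470 /531441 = 2950.14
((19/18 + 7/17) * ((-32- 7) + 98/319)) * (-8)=22168028/48807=454.20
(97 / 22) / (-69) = -97 / 1518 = -0.06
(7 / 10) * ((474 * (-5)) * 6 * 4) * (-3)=119448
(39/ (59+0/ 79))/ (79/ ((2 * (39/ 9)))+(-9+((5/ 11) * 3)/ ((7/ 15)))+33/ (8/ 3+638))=12505493/ 58438910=0.21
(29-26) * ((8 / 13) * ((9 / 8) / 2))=27 / 26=1.04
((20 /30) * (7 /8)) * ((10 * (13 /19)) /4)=455 /456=1.00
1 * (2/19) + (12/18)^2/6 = 92/513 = 0.18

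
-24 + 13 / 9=-203 / 9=-22.56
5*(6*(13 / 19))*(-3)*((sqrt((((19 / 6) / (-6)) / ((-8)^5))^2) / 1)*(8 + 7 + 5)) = -325 / 16384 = -0.02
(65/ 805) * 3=39/ 161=0.24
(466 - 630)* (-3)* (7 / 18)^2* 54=4018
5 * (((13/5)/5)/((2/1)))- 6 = -47/10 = -4.70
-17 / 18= -0.94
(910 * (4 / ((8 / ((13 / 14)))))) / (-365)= -169 / 146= -1.16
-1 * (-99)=99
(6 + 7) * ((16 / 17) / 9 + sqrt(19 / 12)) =208 / 153 + 13 * sqrt(57) / 6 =17.72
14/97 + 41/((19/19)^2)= 41.14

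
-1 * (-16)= 16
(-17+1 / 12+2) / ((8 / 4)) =-179 / 24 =-7.46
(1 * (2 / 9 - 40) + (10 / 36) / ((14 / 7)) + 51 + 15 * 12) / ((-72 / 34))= -117113 / 1296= -90.36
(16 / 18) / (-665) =-8 / 5985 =-0.00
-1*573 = -573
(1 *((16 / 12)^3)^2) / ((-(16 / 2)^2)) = -64 / 729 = -0.09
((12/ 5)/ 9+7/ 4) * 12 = 121/ 5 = 24.20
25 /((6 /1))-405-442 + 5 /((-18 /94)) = -15641 /18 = -868.94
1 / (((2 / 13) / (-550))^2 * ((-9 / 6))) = -25561250 / 3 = -8520416.67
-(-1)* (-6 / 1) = -6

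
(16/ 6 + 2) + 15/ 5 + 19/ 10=9.57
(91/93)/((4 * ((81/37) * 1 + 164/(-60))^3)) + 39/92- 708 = -55702462569381/78554370016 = -709.09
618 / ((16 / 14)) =2163 / 4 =540.75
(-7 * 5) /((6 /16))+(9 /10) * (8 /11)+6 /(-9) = -5134 /55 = -93.35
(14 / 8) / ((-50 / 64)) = -56 / 25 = -2.24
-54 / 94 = -27 / 47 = -0.57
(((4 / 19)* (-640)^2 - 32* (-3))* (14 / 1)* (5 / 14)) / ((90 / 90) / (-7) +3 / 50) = -2870392000 / 551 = -5209422.87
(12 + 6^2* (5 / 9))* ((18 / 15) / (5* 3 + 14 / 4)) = 2.08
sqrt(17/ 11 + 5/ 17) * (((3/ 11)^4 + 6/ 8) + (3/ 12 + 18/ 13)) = 909848 * sqrt(16082)/ 35592271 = 3.24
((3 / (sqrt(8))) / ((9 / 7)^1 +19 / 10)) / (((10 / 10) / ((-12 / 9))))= -70*sqrt(2) / 223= -0.44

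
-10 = -10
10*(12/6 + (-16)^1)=-140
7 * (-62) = -434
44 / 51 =0.86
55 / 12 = 4.58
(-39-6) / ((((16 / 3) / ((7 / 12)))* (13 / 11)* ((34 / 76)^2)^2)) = -451562265 / 4343092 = -103.97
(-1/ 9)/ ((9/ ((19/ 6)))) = -19/ 486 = -0.04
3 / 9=1 / 3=0.33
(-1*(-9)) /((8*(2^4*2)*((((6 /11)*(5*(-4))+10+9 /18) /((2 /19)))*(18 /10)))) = -0.01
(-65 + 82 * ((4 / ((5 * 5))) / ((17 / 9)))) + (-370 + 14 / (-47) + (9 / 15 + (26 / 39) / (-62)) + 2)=-790928803 / 1857675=-425.76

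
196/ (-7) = -28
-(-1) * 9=9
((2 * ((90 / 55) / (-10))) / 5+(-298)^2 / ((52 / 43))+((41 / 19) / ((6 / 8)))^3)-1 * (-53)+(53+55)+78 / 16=389949408956729 / 5296519800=73623.70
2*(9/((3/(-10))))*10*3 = -1800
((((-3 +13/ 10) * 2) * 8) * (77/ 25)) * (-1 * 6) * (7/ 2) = 219912/ 125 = 1759.30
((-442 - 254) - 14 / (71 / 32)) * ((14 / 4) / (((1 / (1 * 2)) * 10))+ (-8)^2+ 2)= -16629644 / 355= -46844.07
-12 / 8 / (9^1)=-1 / 6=-0.17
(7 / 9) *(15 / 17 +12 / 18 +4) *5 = 9905 / 459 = 21.58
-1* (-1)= 1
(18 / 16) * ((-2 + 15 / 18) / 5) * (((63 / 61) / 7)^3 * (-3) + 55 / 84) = -12300247 / 72633920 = -0.17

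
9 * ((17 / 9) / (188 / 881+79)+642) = 403244263 / 69787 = 5778.21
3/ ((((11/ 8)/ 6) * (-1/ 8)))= -1152/ 11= -104.73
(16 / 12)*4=16 / 3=5.33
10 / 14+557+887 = 10113 / 7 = 1444.71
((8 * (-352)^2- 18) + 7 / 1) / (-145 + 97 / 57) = -56499597 / 8168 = -6917.19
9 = 9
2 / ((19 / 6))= 12 / 19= 0.63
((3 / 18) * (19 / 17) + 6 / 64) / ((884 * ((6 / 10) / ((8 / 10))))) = 457 / 1082016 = 0.00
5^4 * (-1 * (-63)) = 39375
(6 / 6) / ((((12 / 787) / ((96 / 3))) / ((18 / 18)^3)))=6296 / 3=2098.67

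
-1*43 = -43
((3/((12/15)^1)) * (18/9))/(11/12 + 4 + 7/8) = 180/139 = 1.29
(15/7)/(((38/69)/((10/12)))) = 1725/532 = 3.24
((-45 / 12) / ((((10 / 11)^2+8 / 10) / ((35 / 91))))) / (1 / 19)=-287375 / 17056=-16.85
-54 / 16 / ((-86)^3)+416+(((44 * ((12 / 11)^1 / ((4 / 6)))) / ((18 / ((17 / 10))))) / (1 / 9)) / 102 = 10599237319 / 25442240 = 416.60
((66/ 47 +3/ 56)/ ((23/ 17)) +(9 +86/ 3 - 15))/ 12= 4312135/ 2179296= 1.98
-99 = -99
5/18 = 0.28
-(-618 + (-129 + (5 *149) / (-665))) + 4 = 100032 / 133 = 752.12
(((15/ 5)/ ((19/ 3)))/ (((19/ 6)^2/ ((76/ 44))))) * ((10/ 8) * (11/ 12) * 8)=270/ 361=0.75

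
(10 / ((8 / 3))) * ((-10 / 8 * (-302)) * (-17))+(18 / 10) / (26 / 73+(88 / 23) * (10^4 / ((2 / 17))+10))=-87615694926477 / 3640698920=-24065.62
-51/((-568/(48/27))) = 34/213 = 0.16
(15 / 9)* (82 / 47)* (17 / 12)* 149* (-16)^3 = -1063454720 / 423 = -2514077.35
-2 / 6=-1 / 3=-0.33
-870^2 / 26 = -378450 / 13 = -29111.54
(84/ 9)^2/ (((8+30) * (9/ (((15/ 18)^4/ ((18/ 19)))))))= 30625/ 236196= 0.13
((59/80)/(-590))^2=0.00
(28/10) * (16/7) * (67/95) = 2144/475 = 4.51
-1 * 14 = -14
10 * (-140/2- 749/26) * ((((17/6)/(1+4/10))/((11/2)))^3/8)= -1126919375/183134952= -6.15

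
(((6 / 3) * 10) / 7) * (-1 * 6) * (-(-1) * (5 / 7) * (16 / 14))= -4800 / 343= -13.99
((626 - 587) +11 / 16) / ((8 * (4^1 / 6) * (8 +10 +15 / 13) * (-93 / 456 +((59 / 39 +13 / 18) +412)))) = 18350865 / 19556470624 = 0.00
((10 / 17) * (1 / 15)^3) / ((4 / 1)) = 1 / 22950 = 0.00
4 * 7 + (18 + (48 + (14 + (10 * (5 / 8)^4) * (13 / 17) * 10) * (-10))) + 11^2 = -362825 / 8704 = -41.68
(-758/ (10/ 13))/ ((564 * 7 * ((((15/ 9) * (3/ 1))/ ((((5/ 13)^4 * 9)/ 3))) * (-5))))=1895/ 2891252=0.00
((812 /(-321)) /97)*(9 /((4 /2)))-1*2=-21976 /10379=-2.12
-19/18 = -1.06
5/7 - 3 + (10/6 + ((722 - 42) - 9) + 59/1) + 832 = 32789/21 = 1561.38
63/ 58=1.09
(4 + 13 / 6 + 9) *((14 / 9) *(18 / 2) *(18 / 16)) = 1911 / 8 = 238.88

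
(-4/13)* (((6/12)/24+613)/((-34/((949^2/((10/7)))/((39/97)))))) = 21294231035/2448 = 8698623.79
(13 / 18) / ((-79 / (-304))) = 1976 / 711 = 2.78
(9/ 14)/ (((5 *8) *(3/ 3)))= 9/ 560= 0.02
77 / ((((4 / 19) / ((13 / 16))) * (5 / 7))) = 133133 / 320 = 416.04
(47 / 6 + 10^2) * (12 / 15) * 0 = 0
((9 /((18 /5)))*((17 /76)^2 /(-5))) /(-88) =289 /1016576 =0.00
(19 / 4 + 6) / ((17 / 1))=43 / 68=0.63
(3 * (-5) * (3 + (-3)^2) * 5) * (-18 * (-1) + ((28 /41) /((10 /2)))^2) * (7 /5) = -190822968 /8405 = -22703.51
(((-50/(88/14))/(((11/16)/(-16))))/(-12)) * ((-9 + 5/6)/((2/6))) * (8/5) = 219520/363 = 604.74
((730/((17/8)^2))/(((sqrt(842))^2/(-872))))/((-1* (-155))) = -4073984/3771739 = -1.08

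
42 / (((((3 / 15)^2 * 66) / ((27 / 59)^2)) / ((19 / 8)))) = 2423925 / 306328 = 7.91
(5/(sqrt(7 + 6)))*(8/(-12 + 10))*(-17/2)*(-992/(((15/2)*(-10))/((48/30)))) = 269824*sqrt(13)/975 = 997.81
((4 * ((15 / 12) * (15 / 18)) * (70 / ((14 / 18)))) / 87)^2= 15625 / 841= 18.58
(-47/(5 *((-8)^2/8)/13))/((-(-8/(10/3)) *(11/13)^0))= -611/96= -6.36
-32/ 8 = -4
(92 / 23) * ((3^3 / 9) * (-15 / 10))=-18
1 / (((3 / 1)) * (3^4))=1 / 243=0.00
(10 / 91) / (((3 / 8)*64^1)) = 5 / 1092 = 0.00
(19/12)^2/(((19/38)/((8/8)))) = 361/72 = 5.01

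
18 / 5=3.60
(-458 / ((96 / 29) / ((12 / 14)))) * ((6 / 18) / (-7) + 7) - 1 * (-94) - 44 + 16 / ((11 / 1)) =-4999915 / 6468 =-773.02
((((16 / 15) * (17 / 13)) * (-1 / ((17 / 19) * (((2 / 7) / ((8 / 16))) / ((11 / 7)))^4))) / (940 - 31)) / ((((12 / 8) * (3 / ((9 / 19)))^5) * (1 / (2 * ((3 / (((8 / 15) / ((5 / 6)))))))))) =-658845 / 10951134272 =-0.00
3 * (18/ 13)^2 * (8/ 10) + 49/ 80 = 70489/ 13520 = 5.21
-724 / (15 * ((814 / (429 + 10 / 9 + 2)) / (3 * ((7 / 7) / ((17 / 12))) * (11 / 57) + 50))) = -1291.59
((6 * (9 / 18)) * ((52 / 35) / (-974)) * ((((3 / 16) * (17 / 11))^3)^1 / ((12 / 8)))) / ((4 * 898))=-1724463 / 83447118684160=-0.00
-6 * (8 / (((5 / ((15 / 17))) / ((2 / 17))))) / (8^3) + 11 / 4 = 12707 / 4624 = 2.75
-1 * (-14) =14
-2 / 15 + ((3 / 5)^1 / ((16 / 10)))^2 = 7 / 960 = 0.01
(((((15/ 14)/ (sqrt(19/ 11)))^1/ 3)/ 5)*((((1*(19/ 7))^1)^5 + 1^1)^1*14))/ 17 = 2492906*sqrt(209)/ 5428661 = 6.64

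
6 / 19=0.32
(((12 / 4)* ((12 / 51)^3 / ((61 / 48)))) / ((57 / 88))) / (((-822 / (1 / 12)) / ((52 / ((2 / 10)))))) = -2928640 / 2340302637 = -0.00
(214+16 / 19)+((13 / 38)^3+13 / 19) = 11828557 / 54872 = 215.57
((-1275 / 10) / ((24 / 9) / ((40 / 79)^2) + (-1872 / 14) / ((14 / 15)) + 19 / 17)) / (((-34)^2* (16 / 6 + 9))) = 0.00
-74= -74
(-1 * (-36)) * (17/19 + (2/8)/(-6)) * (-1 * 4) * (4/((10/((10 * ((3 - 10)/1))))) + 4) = 56016/19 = 2948.21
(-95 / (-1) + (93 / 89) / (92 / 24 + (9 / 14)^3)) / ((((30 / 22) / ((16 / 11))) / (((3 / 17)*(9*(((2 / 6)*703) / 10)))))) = 4826448878952 / 1276328975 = 3781.51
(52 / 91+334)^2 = 5484964 / 49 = 111938.04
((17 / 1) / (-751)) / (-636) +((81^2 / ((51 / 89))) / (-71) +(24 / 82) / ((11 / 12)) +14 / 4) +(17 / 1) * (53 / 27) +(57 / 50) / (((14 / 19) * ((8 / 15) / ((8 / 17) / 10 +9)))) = -97.83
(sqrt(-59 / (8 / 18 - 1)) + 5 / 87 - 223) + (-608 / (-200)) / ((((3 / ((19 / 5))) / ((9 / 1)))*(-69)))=-55889128 / 250125 + 3*sqrt(295) / 5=-213.14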